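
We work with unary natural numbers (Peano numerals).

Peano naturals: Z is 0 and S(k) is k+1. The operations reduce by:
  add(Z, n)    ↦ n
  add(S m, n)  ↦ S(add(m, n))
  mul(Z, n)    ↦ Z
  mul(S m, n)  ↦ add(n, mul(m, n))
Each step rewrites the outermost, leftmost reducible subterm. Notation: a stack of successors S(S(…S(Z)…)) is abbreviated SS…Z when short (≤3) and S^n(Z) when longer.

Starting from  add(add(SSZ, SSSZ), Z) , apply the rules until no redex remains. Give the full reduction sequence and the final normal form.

  start: add(add(SSZ, SSSZ), Z)
  →1  add(S(add(SZ, SSSZ)), Z)
  →2  S(add(add(SZ, SSSZ), Z))
  →3  S(add(S(add(Z, SSSZ)), Z))
  →4  S(S(add(add(Z, SSSZ), Z)))
  →5  S(S(add(SSSZ, Z)))
  →6  S(S(S(add(SSZ, Z))))
  →7  S(S(S(S(add(SZ, Z)))))
  →8  S(S(S(S(S(add(Z, Z))))))
  →9  S^5(Z)

Answer: normal form = S^5(Z)  (in 9 steps)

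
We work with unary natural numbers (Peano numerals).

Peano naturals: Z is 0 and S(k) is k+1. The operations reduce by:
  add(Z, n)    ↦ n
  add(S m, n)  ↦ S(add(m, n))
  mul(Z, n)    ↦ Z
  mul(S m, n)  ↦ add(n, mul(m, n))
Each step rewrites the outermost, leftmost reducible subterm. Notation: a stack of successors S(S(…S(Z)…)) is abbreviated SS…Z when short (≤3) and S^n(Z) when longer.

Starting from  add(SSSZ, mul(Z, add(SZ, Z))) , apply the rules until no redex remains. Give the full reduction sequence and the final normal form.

Answer: normal form = SSSZ  (in 5 steps)

Working:
  start: add(SSSZ, mul(Z, add(SZ, Z)))
  step 1: S(add(SSZ, mul(Z, add(SZ, Z))))
  step 2: S(S(add(SZ, mul(Z, add(SZ, Z)))))
  step 3: S(S(S(add(Z, mul(Z, add(SZ, Z))))))
  step 4: S(S(S(mul(Z, add(SZ, Z)))))
  step 5: SSSZ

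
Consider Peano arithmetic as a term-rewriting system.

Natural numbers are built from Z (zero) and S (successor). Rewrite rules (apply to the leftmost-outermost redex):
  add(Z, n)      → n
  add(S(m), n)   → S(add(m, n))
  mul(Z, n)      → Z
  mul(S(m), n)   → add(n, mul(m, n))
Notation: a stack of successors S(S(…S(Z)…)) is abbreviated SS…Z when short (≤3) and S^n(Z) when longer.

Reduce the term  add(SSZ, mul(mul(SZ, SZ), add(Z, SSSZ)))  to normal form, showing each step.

  start: add(SSZ, mul(mul(SZ, SZ), add(Z, SSSZ)))
  step 1: S(add(SZ, mul(mul(SZ, SZ), add(Z, SSSZ))))
  step 2: S(S(add(Z, mul(mul(SZ, SZ), add(Z, SSSZ)))))
  step 3: S(S(mul(mul(SZ, SZ), add(Z, SSSZ))))
  step 4: S(S(mul(add(SZ, mul(Z, SZ)), add(Z, SSSZ))))
  step 5: S(S(mul(S(add(Z, mul(Z, SZ))), add(Z, SSSZ))))
  step 6: S(S(add(add(Z, SSSZ), mul(add(Z, mul(Z, SZ)), add(Z, SSSZ)))))
  step 7: S(S(add(SSSZ, mul(add(Z, mul(Z, SZ)), add(Z, SSSZ)))))
  step 8: S(S(S(add(SSZ, mul(add(Z, mul(Z, SZ)), add(Z, SSSZ))))))
  step 9: S(S(S(S(add(SZ, mul(add(Z, mul(Z, SZ)), add(Z, SSSZ)))))))
  step 10: S(S(S(S(S(add(Z, mul(add(Z, mul(Z, SZ)), add(Z, SSSZ))))))))
  step 11: S(S(S(S(S(mul(add(Z, mul(Z, SZ)), add(Z, SSSZ)))))))
  step 12: S(S(S(S(S(mul(mul(Z, SZ), add(Z, SSSZ)))))))
  step 13: S(S(S(S(S(mul(Z, add(Z, SSSZ)))))))
  step 14: S^5(Z)

Answer: normal form = S^5(Z)  (in 14 steps)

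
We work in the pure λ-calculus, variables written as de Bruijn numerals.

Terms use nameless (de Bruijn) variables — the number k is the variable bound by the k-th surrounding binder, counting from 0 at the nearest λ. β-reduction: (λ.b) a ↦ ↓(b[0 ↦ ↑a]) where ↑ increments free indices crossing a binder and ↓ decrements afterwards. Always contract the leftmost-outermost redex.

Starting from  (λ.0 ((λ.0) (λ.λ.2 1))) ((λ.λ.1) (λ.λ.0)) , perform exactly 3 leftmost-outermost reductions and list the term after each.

  start: (λ.0 ((λ.0) (λ.λ.2 1))) ((λ.λ.1) (λ.λ.0))
  step 1: (λ.λ.1) (λ.λ.0) ((λ.0) (λ.λ.(λ.λ.1) (λ.λ.0) 1))
  step 2: (λ.λ.λ.0) ((λ.0) (λ.λ.(λ.λ.1) (λ.λ.0) 1))
  step 3: λ.λ.0

Answer: after 3 steps: λ.λ.0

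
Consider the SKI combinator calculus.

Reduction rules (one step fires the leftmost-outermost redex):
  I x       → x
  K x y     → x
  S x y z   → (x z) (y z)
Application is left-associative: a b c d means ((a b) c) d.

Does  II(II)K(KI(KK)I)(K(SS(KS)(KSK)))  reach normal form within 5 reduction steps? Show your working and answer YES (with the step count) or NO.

Answer: NO — after 5 steps the term is KI(KK)I, not yet normal

Working:
  start: II(II)K(KI(KK)I)(K(SS(KS)(KSK)))
  step 1: I(II)K(KI(KK)I)(K(SS(KS)(KSK)))
  step 2: IIK(KI(KK)I)(K(SS(KS)(KSK)))
  step 3: IK(KI(KK)I)(K(SS(KS)(KSK)))
  step 4: K(KI(KK)I)(K(SS(KS)(KSK)))
  step 5: KI(KK)I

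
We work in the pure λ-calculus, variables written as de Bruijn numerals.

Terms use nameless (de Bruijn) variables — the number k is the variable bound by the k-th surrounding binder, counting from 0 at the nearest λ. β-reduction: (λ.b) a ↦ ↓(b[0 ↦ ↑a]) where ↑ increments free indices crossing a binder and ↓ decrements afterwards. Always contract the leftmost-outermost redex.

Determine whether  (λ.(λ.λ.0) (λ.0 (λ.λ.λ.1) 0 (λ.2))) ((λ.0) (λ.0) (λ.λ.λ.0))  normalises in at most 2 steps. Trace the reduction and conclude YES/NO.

Answer: YES — reaches normal form λ.0 in 2 ≤ 2 steps

Working:
  start: (λ.(λ.λ.0) (λ.0 (λ.λ.λ.1) 0 (λ.2))) ((λ.0) (λ.0) (λ.λ.λ.0))
  [1] (λ.λ.0) (λ.0 (λ.λ.λ.1) 0 (λ.(λ.0) (λ.0) (λ.λ.λ.0)))
  [2] λ.0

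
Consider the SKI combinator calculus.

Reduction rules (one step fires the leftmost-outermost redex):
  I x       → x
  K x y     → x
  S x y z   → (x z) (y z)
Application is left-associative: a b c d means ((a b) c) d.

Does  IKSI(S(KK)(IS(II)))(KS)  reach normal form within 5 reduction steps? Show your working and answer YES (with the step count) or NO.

Answer: YES — reaches normal form S(S(KK)(SI))(KS) in 4 ≤ 5 steps

Derivation:
  start: IKSI(S(KK)(IS(II)))(KS)
  step 1: KSI(S(KK)(IS(II)))(KS)
  step 2: S(S(KK)(IS(II)))(KS)
  step 3: S(S(KK)(S(II)))(KS)
  step 4: S(S(KK)(SI))(KS)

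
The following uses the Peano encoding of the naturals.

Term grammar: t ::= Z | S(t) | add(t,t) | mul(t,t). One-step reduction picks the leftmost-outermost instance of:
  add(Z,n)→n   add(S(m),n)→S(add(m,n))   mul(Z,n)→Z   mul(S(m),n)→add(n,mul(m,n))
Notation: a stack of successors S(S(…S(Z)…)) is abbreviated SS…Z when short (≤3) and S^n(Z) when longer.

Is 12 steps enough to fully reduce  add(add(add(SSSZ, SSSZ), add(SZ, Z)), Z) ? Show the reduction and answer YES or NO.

Answer: NO — after 12 steps the term is S(S(S(S(add(add(SSZ, add(SZ, Z)), Z))))), not yet normal

Reduction:
  start: add(add(add(SSSZ, SSSZ), add(SZ, Z)), Z)
  →1  add(add(S(add(SSZ, SSSZ)), add(SZ, Z)), Z)
  →2  add(S(add(add(SSZ, SSSZ), add(SZ, Z))), Z)
  →3  S(add(add(add(SSZ, SSSZ), add(SZ, Z)), Z))
  →4  S(add(add(S(add(SZ, SSSZ)), add(SZ, Z)), Z))
  →5  S(add(S(add(add(SZ, SSSZ), add(SZ, Z))), Z))
  →6  S(S(add(add(add(SZ, SSSZ), add(SZ, Z)), Z)))
  →7  S(S(add(add(S(add(Z, SSSZ)), add(SZ, Z)), Z)))
  →8  S(S(add(S(add(add(Z, SSSZ), add(SZ, Z))), Z)))
  →9  S(S(S(add(add(add(Z, SSSZ), add(SZ, Z)), Z))))
  →10  S(S(S(add(add(SSSZ, add(SZ, Z)), Z))))
  →11  S(S(S(add(S(add(SSZ, add(SZ, Z))), Z))))
  →12  S(S(S(S(add(add(SSZ, add(SZ, Z)), Z)))))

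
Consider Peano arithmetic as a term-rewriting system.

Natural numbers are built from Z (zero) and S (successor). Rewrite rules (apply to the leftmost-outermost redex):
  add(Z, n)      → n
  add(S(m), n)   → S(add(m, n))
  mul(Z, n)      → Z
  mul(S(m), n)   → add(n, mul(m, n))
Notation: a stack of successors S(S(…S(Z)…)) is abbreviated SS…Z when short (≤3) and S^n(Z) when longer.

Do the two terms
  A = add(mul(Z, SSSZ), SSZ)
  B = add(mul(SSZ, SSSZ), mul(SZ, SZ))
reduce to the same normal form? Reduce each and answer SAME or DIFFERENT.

Answer: DIFFERENT — A ⇓ SSZ, B ⇓ S^7(Z)

Reduction:
Term A:
  start: add(mul(Z, SSSZ), SSZ)
  step 1: add(Z, SSZ)
  step 2: SSZ

Term B:
  start: add(mul(SSZ, SSSZ), mul(SZ, SZ))
  step 1: add(add(SSSZ, mul(SZ, SSSZ)), mul(SZ, SZ))
  step 2: add(S(add(SSZ, mul(SZ, SSSZ))), mul(SZ, SZ))
  step 3: S(add(add(SSZ, mul(SZ, SSSZ)), mul(SZ, SZ)))
  step 4: S(add(S(add(SZ, mul(SZ, SSSZ))), mul(SZ, SZ)))
  step 5: S(S(add(add(SZ, mul(SZ, SSSZ)), mul(SZ, SZ))))
  step 6: S(S(add(S(add(Z, mul(SZ, SSSZ))), mul(SZ, SZ))))
  step 7: S(S(S(add(add(Z, mul(SZ, SSSZ)), mul(SZ, SZ)))))
  step 8: S(S(S(add(mul(SZ, SSSZ), mul(SZ, SZ)))))
  step 9: S(S(S(add(add(SSSZ, mul(Z, SSSZ)), mul(SZ, SZ)))))
  step 10: S(S(S(add(S(add(SSZ, mul(Z, SSSZ))), mul(SZ, SZ)))))
  step 11: S(S(S(S(add(add(SSZ, mul(Z, SSSZ)), mul(SZ, SZ))))))
  step 12: S(S(S(S(add(S(add(SZ, mul(Z, SSSZ))), mul(SZ, SZ))))))
  step 13: S(S(S(S(S(add(add(SZ, mul(Z, SSSZ)), mul(SZ, SZ)))))))
  step 14: S(S(S(S(S(add(S(add(Z, mul(Z, SSSZ))), mul(SZ, SZ)))))))
  step 15: S(S(S(S(S(S(add(add(Z, mul(Z, SSSZ)), mul(SZ, SZ))))))))
  step 16: S(S(S(S(S(S(add(mul(Z, SSSZ), mul(SZ, SZ))))))))
  step 17: S(S(S(S(S(S(add(Z, mul(SZ, SZ))))))))
  step 18: S(S(S(S(S(S(mul(SZ, SZ)))))))
  step 19: S(S(S(S(S(S(add(SZ, mul(Z, SZ))))))))
  step 20: S(S(S(S(S(S(S(add(Z, mul(Z, SZ)))))))))
  step 21: S(S(S(S(S(S(S(mul(Z, SZ))))))))
  step 22: S^7(Z)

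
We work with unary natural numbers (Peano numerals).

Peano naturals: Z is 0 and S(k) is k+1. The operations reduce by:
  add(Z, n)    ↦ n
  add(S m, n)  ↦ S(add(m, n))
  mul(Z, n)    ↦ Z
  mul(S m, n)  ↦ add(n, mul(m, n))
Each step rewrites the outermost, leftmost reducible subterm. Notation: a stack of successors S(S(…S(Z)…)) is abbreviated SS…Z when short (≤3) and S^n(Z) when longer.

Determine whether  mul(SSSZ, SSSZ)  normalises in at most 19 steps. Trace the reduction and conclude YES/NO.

  start: mul(SSSZ, SSSZ)
  →1  add(SSSZ, mul(SSZ, SSSZ))
  →2  S(add(SSZ, mul(SSZ, SSSZ)))
  →3  S(S(add(SZ, mul(SSZ, SSSZ))))
  →4  S(S(S(add(Z, mul(SSZ, SSSZ)))))
  →5  S(S(S(mul(SSZ, SSSZ))))
  →6  S(S(S(add(SSSZ, mul(SZ, SSSZ)))))
  →7  S(S(S(S(add(SSZ, mul(SZ, SSSZ))))))
  →8  S(S(S(S(S(add(SZ, mul(SZ, SSSZ)))))))
  →9  S(S(S(S(S(S(add(Z, mul(SZ, SSSZ))))))))
  →10  S(S(S(S(S(S(mul(SZ, SSSZ)))))))
  →11  S(S(S(S(S(S(add(SSSZ, mul(Z, SSSZ))))))))
  →12  S(S(S(S(S(S(S(add(SSZ, mul(Z, SSSZ)))))))))
  →13  S(S(S(S(S(S(S(S(add(SZ, mul(Z, SSSZ))))))))))
  →14  S(S(S(S(S(S(S(S(S(add(Z, mul(Z, SSSZ)))))))))))
  →15  S(S(S(S(S(S(S(S(S(mul(Z, SSSZ))))))))))
  →16  S^9(Z)

Answer: YES — reaches normal form S^9(Z) in 16 ≤ 19 steps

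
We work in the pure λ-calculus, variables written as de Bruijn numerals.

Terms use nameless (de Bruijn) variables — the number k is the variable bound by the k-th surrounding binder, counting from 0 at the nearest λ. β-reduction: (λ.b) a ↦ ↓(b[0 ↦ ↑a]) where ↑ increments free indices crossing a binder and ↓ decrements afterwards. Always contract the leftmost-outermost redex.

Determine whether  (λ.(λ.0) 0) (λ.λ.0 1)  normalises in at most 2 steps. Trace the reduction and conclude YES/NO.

Answer: YES — reaches normal form λ.λ.0 1 in 2 ≤ 2 steps

Reduction:
  start: (λ.(λ.0) 0) (λ.λ.0 1)
  step 1: (λ.0) (λ.λ.0 1)
  step 2: λ.λ.0 1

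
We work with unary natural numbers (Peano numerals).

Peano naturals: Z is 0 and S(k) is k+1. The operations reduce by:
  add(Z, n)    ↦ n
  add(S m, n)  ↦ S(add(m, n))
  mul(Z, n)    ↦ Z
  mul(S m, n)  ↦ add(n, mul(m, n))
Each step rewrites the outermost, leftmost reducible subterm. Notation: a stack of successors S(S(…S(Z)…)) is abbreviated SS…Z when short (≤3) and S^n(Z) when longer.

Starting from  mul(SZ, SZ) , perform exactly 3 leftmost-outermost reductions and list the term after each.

Answer: after 3 steps: S(mul(Z, SZ))

Reduction:
  start: mul(SZ, SZ)
  →1  add(SZ, mul(Z, SZ))
  →2  S(add(Z, mul(Z, SZ)))
  →3  S(mul(Z, SZ))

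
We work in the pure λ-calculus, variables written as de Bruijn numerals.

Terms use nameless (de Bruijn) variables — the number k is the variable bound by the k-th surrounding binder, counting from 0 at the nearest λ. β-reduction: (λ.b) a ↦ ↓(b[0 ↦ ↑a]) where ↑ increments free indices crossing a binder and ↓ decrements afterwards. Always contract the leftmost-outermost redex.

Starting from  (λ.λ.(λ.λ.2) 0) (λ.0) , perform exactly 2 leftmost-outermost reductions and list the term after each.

Answer: after 2 steps: λ.λ.1

Derivation:
  start: (λ.λ.(λ.λ.2) 0) (λ.0)
  [1] λ.(λ.λ.2) 0
  [2] λ.λ.1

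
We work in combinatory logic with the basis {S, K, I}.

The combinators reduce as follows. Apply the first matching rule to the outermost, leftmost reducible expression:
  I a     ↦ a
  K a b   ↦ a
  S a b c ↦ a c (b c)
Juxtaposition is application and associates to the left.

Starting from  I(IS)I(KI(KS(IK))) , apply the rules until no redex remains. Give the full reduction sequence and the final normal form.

  start: I(IS)I(KI(KS(IK)))
  →1  ISI(KI(KS(IK)))
  →2  SI(KI(KS(IK)))
  →3  SII

Answer: normal form = SII  (in 3 steps)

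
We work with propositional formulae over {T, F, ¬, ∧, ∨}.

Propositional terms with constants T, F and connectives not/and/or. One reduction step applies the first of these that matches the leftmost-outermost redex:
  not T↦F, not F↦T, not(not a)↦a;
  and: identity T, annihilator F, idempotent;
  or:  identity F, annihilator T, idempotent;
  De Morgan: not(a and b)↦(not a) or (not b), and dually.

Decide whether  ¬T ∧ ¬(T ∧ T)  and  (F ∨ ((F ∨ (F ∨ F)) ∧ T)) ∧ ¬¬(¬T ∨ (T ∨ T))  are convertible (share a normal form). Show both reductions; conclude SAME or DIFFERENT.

Term A:
  start: ¬T ∧ ¬(T ∧ T)
  →1  F ∧ ¬(T ∧ T)
  →2  F

Term B:
  start: (F ∨ ((F ∨ (F ∨ F)) ∧ T)) ∧ ¬¬(¬T ∨ (T ∨ T))
  →1  ((F ∨ (F ∨ F)) ∧ T) ∧ ¬¬(¬T ∨ (T ∨ T))
  →2  (F ∨ (F ∨ F)) ∧ ¬¬(¬T ∨ (T ∨ T))
  →3  (F ∨ F) ∧ ¬¬(¬T ∨ (T ∨ T))
  →4  F ∧ ¬¬(¬T ∨ (T ∨ T))
  →5  F

Answer: SAME — A ⇓ F, B ⇓ F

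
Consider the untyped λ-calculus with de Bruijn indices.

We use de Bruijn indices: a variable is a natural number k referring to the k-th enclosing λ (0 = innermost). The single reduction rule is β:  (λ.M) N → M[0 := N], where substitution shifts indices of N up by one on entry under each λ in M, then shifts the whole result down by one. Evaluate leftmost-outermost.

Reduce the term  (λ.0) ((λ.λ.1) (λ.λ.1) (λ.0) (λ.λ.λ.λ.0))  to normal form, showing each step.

  start: (λ.0) ((λ.λ.1) (λ.λ.1) (λ.0) (λ.λ.λ.λ.0))
  [1] (λ.λ.1) (λ.λ.1) (λ.0) (λ.λ.λ.λ.0)
  [2] (λ.λ.λ.1) (λ.0) (λ.λ.λ.λ.0)
  [3] (λ.λ.1) (λ.λ.λ.λ.0)
  [4] λ.λ.λ.λ.λ.0

Answer: normal form = λ.λ.λ.λ.λ.0  (in 4 steps)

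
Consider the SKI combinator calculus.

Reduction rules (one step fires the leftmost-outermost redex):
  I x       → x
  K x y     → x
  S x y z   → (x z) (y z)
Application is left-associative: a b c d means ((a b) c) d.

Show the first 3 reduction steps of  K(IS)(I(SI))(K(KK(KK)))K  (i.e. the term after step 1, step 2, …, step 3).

  start: K(IS)(I(SI))(K(KK(KK)))K
  [1] IS(K(KK(KK)))K
  [2] S(K(KK(KK)))K
  [3] S(KK)K

Answer: after 3 steps: S(KK)K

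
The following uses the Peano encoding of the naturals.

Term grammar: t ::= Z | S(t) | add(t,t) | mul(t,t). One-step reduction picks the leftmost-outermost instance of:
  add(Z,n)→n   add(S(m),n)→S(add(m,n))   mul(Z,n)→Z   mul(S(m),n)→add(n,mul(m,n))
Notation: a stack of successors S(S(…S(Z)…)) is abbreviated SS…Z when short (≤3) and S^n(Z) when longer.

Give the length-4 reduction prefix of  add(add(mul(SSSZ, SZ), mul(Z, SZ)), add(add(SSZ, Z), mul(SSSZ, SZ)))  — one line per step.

Answer: after 4 steps: S(add(add(add(Z, mul(SSZ, SZ)), mul(Z, SZ)), add(add(SSZ, Z), mul(SSSZ, SZ))))

Derivation:
  start: add(add(mul(SSSZ, SZ), mul(Z, SZ)), add(add(SSZ, Z), mul(SSSZ, SZ)))
  step 1: add(add(add(SZ, mul(SSZ, SZ)), mul(Z, SZ)), add(add(SSZ, Z), mul(SSSZ, SZ)))
  step 2: add(add(S(add(Z, mul(SSZ, SZ))), mul(Z, SZ)), add(add(SSZ, Z), mul(SSSZ, SZ)))
  step 3: add(S(add(add(Z, mul(SSZ, SZ)), mul(Z, SZ))), add(add(SSZ, Z), mul(SSSZ, SZ)))
  step 4: S(add(add(add(Z, mul(SSZ, SZ)), mul(Z, SZ)), add(add(SSZ, Z), mul(SSSZ, SZ))))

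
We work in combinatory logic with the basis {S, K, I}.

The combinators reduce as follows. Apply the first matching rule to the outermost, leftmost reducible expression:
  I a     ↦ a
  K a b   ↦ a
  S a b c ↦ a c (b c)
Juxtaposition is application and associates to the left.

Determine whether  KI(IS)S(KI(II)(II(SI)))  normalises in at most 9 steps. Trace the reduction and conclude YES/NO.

  start: KI(IS)S(KI(II)(II(SI)))
  step 1: IS(KI(II)(II(SI)))
  step 2: S(KI(II)(II(SI)))
  step 3: S(I(II(SI)))
  step 4: S(II(SI))
  step 5: S(I(SI))
  step 6: S(SI)

Answer: YES — reaches normal form S(SI) in 6 ≤ 9 steps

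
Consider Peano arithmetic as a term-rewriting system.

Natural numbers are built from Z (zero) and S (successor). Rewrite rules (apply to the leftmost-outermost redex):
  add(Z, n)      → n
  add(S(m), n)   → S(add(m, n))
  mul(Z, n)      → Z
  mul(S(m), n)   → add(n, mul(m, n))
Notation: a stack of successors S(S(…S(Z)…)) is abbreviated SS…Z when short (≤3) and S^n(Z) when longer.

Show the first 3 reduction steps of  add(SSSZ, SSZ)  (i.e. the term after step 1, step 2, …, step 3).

Answer: after 3 steps: S(S(S(add(Z, SSZ))))

Working:
  start: add(SSSZ, SSZ)
  →1  S(add(SSZ, SSZ))
  →2  S(S(add(SZ, SSZ)))
  →3  S(S(S(add(Z, SSZ))))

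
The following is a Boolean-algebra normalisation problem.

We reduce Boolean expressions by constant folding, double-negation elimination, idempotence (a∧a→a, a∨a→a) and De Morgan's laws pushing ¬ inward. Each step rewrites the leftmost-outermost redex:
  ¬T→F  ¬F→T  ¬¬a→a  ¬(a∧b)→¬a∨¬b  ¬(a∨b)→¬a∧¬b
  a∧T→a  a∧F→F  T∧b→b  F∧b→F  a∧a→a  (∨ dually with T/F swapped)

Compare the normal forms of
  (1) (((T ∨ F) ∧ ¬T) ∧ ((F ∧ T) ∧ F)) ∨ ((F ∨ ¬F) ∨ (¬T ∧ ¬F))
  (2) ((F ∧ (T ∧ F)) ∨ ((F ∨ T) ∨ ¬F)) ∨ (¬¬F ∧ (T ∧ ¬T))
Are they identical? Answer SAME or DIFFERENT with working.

Term A:
  start: (((T ∨ F) ∧ ¬T) ∧ ((F ∧ T) ∧ F)) ∨ ((F ∨ ¬F) ∨ (¬T ∧ ¬F))
  step 1: ((T ∧ ¬T) ∧ ((F ∧ T) ∧ F)) ∨ ((F ∨ ¬F) ∨ (¬T ∧ ¬F))
  step 2: (¬T ∧ ((F ∧ T) ∧ F)) ∨ ((F ∨ ¬F) ∨ (¬T ∧ ¬F))
  step 3: (F ∧ ((F ∧ T) ∧ F)) ∨ ((F ∨ ¬F) ∨ (¬T ∧ ¬F))
  step 4: F ∨ ((F ∨ ¬F) ∨ (¬T ∧ ¬F))
  step 5: (F ∨ ¬F) ∨ (¬T ∧ ¬F)
  step 6: ¬F ∨ (¬T ∧ ¬F)
  step 7: T ∨ (¬T ∧ ¬F)
  step 8: T

Term B:
  start: ((F ∧ (T ∧ F)) ∨ ((F ∨ T) ∨ ¬F)) ∨ (¬¬F ∧ (T ∧ ¬T))
  step 1: (F ∨ ((F ∨ T) ∨ ¬F)) ∨ (¬¬F ∧ (T ∧ ¬T))
  step 2: ((F ∨ T) ∨ ¬F) ∨ (¬¬F ∧ (T ∧ ¬T))
  step 3: (T ∨ ¬F) ∨ (¬¬F ∧ (T ∧ ¬T))
  step 4: T ∨ (¬¬F ∧ (T ∧ ¬T))
  step 5: T

Answer: SAME — A ⇓ T, B ⇓ T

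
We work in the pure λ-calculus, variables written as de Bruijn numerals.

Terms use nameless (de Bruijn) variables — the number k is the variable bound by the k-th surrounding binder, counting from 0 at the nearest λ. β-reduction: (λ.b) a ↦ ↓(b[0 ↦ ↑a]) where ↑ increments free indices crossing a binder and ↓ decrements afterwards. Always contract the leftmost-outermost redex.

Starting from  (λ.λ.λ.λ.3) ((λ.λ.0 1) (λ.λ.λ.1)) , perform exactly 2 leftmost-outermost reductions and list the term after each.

Answer: after 2 steps: λ.λ.λ.λ.0 (λ.λ.λ.1)

Working:
  start: (λ.λ.λ.λ.3) ((λ.λ.0 1) (λ.λ.λ.1))
  →1  λ.λ.λ.(λ.λ.0 1) (λ.λ.λ.1)
  →2  λ.λ.λ.λ.0 (λ.λ.λ.1)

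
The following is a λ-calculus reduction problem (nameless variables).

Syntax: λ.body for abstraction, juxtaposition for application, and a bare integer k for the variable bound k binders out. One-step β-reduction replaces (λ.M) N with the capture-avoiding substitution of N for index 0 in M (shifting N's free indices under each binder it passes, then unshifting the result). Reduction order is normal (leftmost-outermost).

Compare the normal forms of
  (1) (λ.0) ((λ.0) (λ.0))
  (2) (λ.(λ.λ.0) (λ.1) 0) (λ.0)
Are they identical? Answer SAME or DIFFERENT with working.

Answer: SAME — A ⇓ λ.0, B ⇓ λ.0

Reduction:
Term A:
  start: (λ.0) ((λ.0) (λ.0))
  step 1: (λ.0) (λ.0)
  step 2: λ.0

Term B:
  start: (λ.(λ.λ.0) (λ.1) 0) (λ.0)
  step 1: (λ.λ.0) (λ.λ.0) (λ.0)
  step 2: (λ.0) (λ.0)
  step 3: λ.0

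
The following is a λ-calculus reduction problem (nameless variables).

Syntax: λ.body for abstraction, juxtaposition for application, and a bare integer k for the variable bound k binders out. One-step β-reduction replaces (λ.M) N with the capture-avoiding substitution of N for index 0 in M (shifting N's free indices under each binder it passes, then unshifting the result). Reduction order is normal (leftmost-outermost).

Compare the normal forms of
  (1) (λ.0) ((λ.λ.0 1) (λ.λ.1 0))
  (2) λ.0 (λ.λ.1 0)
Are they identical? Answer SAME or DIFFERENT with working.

Term A:
  start: (λ.0) ((λ.λ.0 1) (λ.λ.1 0))
  [1] (λ.λ.0 1) (λ.λ.1 0)
  [2] λ.0 (λ.λ.1 0)

Term B:
  start: λ.0 (λ.λ.1 0)

Answer: SAME — A ⇓ λ.0 (λ.λ.1 0), B ⇓ λ.0 (λ.λ.1 0)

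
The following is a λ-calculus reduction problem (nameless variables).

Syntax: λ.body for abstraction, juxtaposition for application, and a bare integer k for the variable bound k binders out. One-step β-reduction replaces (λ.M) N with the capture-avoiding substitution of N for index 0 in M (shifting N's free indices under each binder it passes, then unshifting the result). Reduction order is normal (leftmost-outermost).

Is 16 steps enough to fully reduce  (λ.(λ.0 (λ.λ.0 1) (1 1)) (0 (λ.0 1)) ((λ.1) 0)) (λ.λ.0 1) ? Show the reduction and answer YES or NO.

  start: (λ.(λ.0 (λ.λ.0 1) (1 1)) (0 (λ.0 1)) ((λ.1) 0)) (λ.λ.0 1)
  [1] (λ.0 (λ.λ.0 1) ((λ.λ.0 1) (λ.λ.0 1))) ((λ.λ.0 1) (λ.0 (λ.λ.0 1))) ((λ.λ.λ.0 1) (λ.λ.0 1))
  [2] (λ.λ.0 1) (λ.0 (λ.λ.0 1)) (λ.λ.0 1) ((λ.λ.0 1) (λ.λ.0 1)) ((λ.λ.λ.0 1) (λ.λ.0 1))
  [3] (λ.0 (λ.0 (λ.λ.0 1))) (λ.λ.0 1) ((λ.λ.0 1) (λ.λ.0 1)) ((λ.λ.λ.0 1) (λ.λ.0 1))
  [4] (λ.λ.0 1) (λ.0 (λ.λ.0 1)) ((λ.λ.0 1) (λ.λ.0 1)) ((λ.λ.λ.0 1) (λ.λ.0 1))
  [5] (λ.0 (λ.0 (λ.λ.0 1))) ((λ.λ.0 1) (λ.λ.0 1)) ((λ.λ.λ.0 1) (λ.λ.0 1))
  [6] (λ.λ.0 1) (λ.λ.0 1) (λ.0 (λ.λ.0 1)) ((λ.λ.λ.0 1) (λ.λ.0 1))
  [7] (λ.0 (λ.λ.0 1)) (λ.0 (λ.λ.0 1)) ((λ.λ.λ.0 1) (λ.λ.0 1))
  [8] (λ.0 (λ.λ.0 1)) (λ.λ.0 1) ((λ.λ.λ.0 1) (λ.λ.0 1))
  [9] (λ.λ.0 1) (λ.λ.0 1) ((λ.λ.λ.0 1) (λ.λ.0 1))
  [10] (λ.0 (λ.λ.0 1)) ((λ.λ.λ.0 1) (λ.λ.0 1))
  [11] (λ.λ.λ.0 1) (λ.λ.0 1) (λ.λ.0 1)
  [12] (λ.λ.0 1) (λ.λ.0 1)
  [13] λ.0 (λ.λ.0 1)

Answer: YES — reaches normal form λ.0 (λ.λ.0 1) in 13 ≤ 16 steps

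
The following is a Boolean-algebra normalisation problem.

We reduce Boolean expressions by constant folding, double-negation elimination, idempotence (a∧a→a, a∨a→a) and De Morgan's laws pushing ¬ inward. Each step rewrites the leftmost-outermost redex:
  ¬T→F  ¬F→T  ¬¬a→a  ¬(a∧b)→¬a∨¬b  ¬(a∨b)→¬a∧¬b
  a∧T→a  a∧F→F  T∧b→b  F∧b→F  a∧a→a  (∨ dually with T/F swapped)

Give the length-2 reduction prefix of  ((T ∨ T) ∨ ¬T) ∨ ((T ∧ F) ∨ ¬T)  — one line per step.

Answer: after 2 steps: T ∨ ((T ∧ F) ∨ ¬T)

Reduction:
  start: ((T ∨ T) ∨ ¬T) ∨ ((T ∧ F) ∨ ¬T)
  →1  (T ∨ ¬T) ∨ ((T ∧ F) ∨ ¬T)
  →2  T ∨ ((T ∧ F) ∨ ¬T)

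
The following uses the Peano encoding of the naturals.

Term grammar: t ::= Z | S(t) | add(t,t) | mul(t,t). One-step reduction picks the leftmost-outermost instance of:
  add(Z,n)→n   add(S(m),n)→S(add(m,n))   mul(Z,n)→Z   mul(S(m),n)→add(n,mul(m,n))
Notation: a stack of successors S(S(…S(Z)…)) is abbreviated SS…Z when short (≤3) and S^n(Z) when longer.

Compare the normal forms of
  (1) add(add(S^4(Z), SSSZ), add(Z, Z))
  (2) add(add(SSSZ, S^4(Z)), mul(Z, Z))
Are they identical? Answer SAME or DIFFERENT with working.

Term A:
  start: add(add(S^4(Z), SSSZ), add(Z, Z))
  step 1: add(S(add(SSSZ, SSSZ)), add(Z, Z))
  step 2: S(add(add(SSSZ, SSSZ), add(Z, Z)))
  step 3: S(add(S(add(SSZ, SSSZ)), add(Z, Z)))
  step 4: S(S(add(add(SSZ, SSSZ), add(Z, Z))))
  step 5: S(S(add(S(add(SZ, SSSZ)), add(Z, Z))))
  step 6: S(S(S(add(add(SZ, SSSZ), add(Z, Z)))))
  step 7: S(S(S(add(S(add(Z, SSSZ)), add(Z, Z)))))
  step 8: S(S(S(S(add(add(Z, SSSZ), add(Z, Z))))))
  step 9: S(S(S(S(add(SSSZ, add(Z, Z))))))
  step 10: S(S(S(S(S(add(SSZ, add(Z, Z)))))))
  step 11: S(S(S(S(S(S(add(SZ, add(Z, Z))))))))
  step 12: S(S(S(S(S(S(S(add(Z, add(Z, Z)))))))))
  step 13: S(S(S(S(S(S(S(add(Z, Z))))))))
  step 14: S^7(Z)

Term B:
  start: add(add(SSSZ, S^4(Z)), mul(Z, Z))
  step 1: add(S(add(SSZ, S^4(Z))), mul(Z, Z))
  step 2: S(add(add(SSZ, S^4(Z)), mul(Z, Z)))
  step 3: S(add(S(add(SZ, S^4(Z))), mul(Z, Z)))
  step 4: S(S(add(add(SZ, S^4(Z)), mul(Z, Z))))
  step 5: S(S(add(S(add(Z, S^4(Z))), mul(Z, Z))))
  step 6: S(S(S(add(add(Z, S^4(Z)), mul(Z, Z)))))
  step 7: S(S(S(add(S^4(Z), mul(Z, Z)))))
  step 8: S(S(S(S(add(SSSZ, mul(Z, Z))))))
  step 9: S(S(S(S(S(add(SSZ, mul(Z, Z)))))))
  step 10: S(S(S(S(S(S(add(SZ, mul(Z, Z))))))))
  step 11: S(S(S(S(S(S(S(add(Z, mul(Z, Z)))))))))
  step 12: S(S(S(S(S(S(S(mul(Z, Z))))))))
  step 13: S^7(Z)

Answer: SAME — A ⇓ S^7(Z), B ⇓ S^7(Z)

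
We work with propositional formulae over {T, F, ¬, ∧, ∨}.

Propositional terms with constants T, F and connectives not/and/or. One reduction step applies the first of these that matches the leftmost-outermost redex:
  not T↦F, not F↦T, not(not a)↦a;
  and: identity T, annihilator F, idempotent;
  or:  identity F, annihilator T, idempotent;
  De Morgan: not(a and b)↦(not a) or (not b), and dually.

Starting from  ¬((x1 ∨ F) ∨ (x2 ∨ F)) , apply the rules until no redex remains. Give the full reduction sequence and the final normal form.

  start: ¬((x1 ∨ F) ∨ (x2 ∨ F))
  step 1: ¬(x1 ∨ F) ∧ ¬(x2 ∨ F)
  step 2: (¬x1 ∧ ¬F) ∧ ¬(x2 ∨ F)
  step 3: (¬x1 ∧ T) ∧ ¬(x2 ∨ F)
  step 4: ¬x1 ∧ ¬(x2 ∨ F)
  step 5: ¬x1 ∧ (¬x2 ∧ ¬F)
  step 6: ¬x1 ∧ (¬x2 ∧ T)
  step 7: ¬x1 ∧ ¬x2

Answer: normal form = ¬x1 ∧ ¬x2  (in 7 steps)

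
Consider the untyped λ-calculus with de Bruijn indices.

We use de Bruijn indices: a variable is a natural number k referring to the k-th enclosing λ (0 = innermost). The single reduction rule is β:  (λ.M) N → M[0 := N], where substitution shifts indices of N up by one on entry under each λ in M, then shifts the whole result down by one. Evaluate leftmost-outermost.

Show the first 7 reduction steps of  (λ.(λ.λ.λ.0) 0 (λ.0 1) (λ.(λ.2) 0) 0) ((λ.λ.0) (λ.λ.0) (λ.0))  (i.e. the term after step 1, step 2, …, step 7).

Answer: after 7 steps: (λ.0) (λ.0)

Derivation:
  start: (λ.(λ.λ.λ.0) 0 (λ.0 1) (λ.(λ.2) 0) 0) ((λ.λ.0) (λ.λ.0) (λ.0))
  [1] (λ.λ.λ.0) ((λ.λ.0) (λ.λ.0) (λ.0)) (λ.0 ((λ.λ.0) (λ.λ.0) (λ.0))) (λ.(λ.(λ.λ.0) (λ.λ.0) (λ.0)) 0) ((λ.λ.0) (λ.λ.0) (λ.0))
  [2] (λ.λ.0) (λ.0 ((λ.λ.0) (λ.λ.0) (λ.0))) (λ.(λ.(λ.λ.0) (λ.λ.0) (λ.0)) 0) ((λ.λ.0) (λ.λ.0) (λ.0))
  [3] (λ.0) (λ.(λ.(λ.λ.0) (λ.λ.0) (λ.0)) 0) ((λ.λ.0) (λ.λ.0) (λ.0))
  [4] (λ.(λ.(λ.λ.0) (λ.λ.0) (λ.0)) 0) ((λ.λ.0) (λ.λ.0) (λ.0))
  [5] (λ.(λ.λ.0) (λ.λ.0) (λ.0)) ((λ.λ.0) (λ.λ.0) (λ.0))
  [6] (λ.λ.0) (λ.λ.0) (λ.0)
  [7] (λ.0) (λ.0)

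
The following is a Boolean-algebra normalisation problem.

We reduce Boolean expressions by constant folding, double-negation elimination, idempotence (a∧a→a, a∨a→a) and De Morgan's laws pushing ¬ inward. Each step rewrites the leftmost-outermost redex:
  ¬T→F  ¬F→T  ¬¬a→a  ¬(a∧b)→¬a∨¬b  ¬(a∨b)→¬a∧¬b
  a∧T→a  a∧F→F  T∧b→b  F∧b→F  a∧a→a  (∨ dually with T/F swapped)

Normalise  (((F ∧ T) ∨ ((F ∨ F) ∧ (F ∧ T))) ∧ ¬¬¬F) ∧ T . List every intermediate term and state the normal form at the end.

Answer: normal form = F  (in 6 steps)

Derivation:
  start: (((F ∧ T) ∨ ((F ∨ F) ∧ (F ∧ T))) ∧ ¬¬¬F) ∧ T
  →1  ((F ∧ T) ∨ ((F ∨ F) ∧ (F ∧ T))) ∧ ¬¬¬F
  →2  (F ∨ ((F ∨ F) ∧ (F ∧ T))) ∧ ¬¬¬F
  →3  ((F ∨ F) ∧ (F ∧ T)) ∧ ¬¬¬F
  →4  (F ∧ (F ∧ T)) ∧ ¬¬¬F
  →5  F ∧ ¬¬¬F
  →6  F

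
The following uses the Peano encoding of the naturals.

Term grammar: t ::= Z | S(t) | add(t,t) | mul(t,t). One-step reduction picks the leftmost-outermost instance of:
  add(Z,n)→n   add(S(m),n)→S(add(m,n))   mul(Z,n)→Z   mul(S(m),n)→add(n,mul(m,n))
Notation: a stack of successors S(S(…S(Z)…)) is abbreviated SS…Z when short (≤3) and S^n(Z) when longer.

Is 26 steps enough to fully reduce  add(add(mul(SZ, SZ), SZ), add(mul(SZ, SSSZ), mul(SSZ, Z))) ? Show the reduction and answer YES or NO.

Answer: YES — reaches normal form S^5(Z) in 24 ≤ 26 steps

Reduction:
  start: add(add(mul(SZ, SZ), SZ), add(mul(SZ, SSSZ), mul(SSZ, Z)))
  [1] add(add(add(SZ, mul(Z, SZ)), SZ), add(mul(SZ, SSSZ), mul(SSZ, Z)))
  [2] add(add(S(add(Z, mul(Z, SZ))), SZ), add(mul(SZ, SSSZ), mul(SSZ, Z)))
  [3] add(S(add(add(Z, mul(Z, SZ)), SZ)), add(mul(SZ, SSSZ), mul(SSZ, Z)))
  [4] S(add(add(add(Z, mul(Z, SZ)), SZ), add(mul(SZ, SSSZ), mul(SSZ, Z))))
  [5] S(add(add(mul(Z, SZ), SZ), add(mul(SZ, SSSZ), mul(SSZ, Z))))
  [6] S(add(add(Z, SZ), add(mul(SZ, SSSZ), mul(SSZ, Z))))
  [7] S(add(SZ, add(mul(SZ, SSSZ), mul(SSZ, Z))))
  [8] S(S(add(Z, add(mul(SZ, SSSZ), mul(SSZ, Z)))))
  [9] S(S(add(mul(SZ, SSSZ), mul(SSZ, Z))))
  [10] S(S(add(add(SSSZ, mul(Z, SSSZ)), mul(SSZ, Z))))
  [11] S(S(add(S(add(SSZ, mul(Z, SSSZ))), mul(SSZ, Z))))
  [12] S(S(S(add(add(SSZ, mul(Z, SSSZ)), mul(SSZ, Z)))))
  [13] S(S(S(add(S(add(SZ, mul(Z, SSSZ))), mul(SSZ, Z)))))
  [14] S(S(S(S(add(add(SZ, mul(Z, SSSZ)), mul(SSZ, Z))))))
  [15] S(S(S(S(add(S(add(Z, mul(Z, SSSZ))), mul(SSZ, Z))))))
  [16] S(S(S(S(S(add(add(Z, mul(Z, SSSZ)), mul(SSZ, Z)))))))
  [17] S(S(S(S(S(add(mul(Z, SSSZ), mul(SSZ, Z)))))))
  [18] S(S(S(S(S(add(Z, mul(SSZ, Z)))))))
  [19] S(S(S(S(S(mul(SSZ, Z))))))
  [20] S(S(S(S(S(add(Z, mul(SZ, Z)))))))
  [21] S(S(S(S(S(mul(SZ, Z))))))
  [22] S(S(S(S(S(add(Z, mul(Z, Z)))))))
  [23] S(S(S(S(S(mul(Z, Z))))))
  [24] S^5(Z)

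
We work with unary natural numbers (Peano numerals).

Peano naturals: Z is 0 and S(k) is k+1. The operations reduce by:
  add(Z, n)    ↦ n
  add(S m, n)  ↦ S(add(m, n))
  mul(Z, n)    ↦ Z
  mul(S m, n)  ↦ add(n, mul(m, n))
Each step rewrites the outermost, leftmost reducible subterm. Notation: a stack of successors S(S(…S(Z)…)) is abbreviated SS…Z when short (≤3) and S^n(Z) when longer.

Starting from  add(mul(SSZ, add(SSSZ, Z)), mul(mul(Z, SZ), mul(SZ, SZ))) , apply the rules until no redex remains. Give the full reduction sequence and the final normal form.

  start: add(mul(SSZ, add(SSSZ, Z)), mul(mul(Z, SZ), mul(SZ, SZ)))
  step 1: add(add(add(SSSZ, Z), mul(SZ, add(SSSZ, Z))), mul(mul(Z, SZ), mul(SZ, SZ)))
  step 2: add(add(S(add(SSZ, Z)), mul(SZ, add(SSSZ, Z))), mul(mul(Z, SZ), mul(SZ, SZ)))
  step 3: add(S(add(add(SSZ, Z), mul(SZ, add(SSSZ, Z)))), mul(mul(Z, SZ), mul(SZ, SZ)))
  step 4: S(add(add(add(SSZ, Z), mul(SZ, add(SSSZ, Z))), mul(mul(Z, SZ), mul(SZ, SZ))))
  step 5: S(add(add(S(add(SZ, Z)), mul(SZ, add(SSSZ, Z))), mul(mul(Z, SZ), mul(SZ, SZ))))
  step 6: S(add(S(add(add(SZ, Z), mul(SZ, add(SSSZ, Z)))), mul(mul(Z, SZ), mul(SZ, SZ))))
  step 7: S(S(add(add(add(SZ, Z), mul(SZ, add(SSSZ, Z))), mul(mul(Z, SZ), mul(SZ, SZ)))))
  step 8: S(S(add(add(S(add(Z, Z)), mul(SZ, add(SSSZ, Z))), mul(mul(Z, SZ), mul(SZ, SZ)))))
  step 9: S(S(add(S(add(add(Z, Z), mul(SZ, add(SSSZ, Z)))), mul(mul(Z, SZ), mul(SZ, SZ)))))
  step 10: S(S(S(add(add(add(Z, Z), mul(SZ, add(SSSZ, Z))), mul(mul(Z, SZ), mul(SZ, SZ))))))
  step 11: S(S(S(add(add(Z, mul(SZ, add(SSSZ, Z))), mul(mul(Z, SZ), mul(SZ, SZ))))))
  step 12: S(S(S(add(mul(SZ, add(SSSZ, Z)), mul(mul(Z, SZ), mul(SZ, SZ))))))
  step 13: S(S(S(add(add(add(SSSZ, Z), mul(Z, add(SSSZ, Z))), mul(mul(Z, SZ), mul(SZ, SZ))))))
  step 14: S(S(S(add(add(S(add(SSZ, Z)), mul(Z, add(SSSZ, Z))), mul(mul(Z, SZ), mul(SZ, SZ))))))
  step 15: S(S(S(add(S(add(add(SSZ, Z), mul(Z, add(SSSZ, Z)))), mul(mul(Z, SZ), mul(SZ, SZ))))))
  step 16: S(S(S(S(add(add(add(SSZ, Z), mul(Z, add(SSSZ, Z))), mul(mul(Z, SZ), mul(SZ, SZ)))))))
  step 17: S(S(S(S(add(add(S(add(SZ, Z)), mul(Z, add(SSSZ, Z))), mul(mul(Z, SZ), mul(SZ, SZ)))))))
  step 18: S(S(S(S(add(S(add(add(SZ, Z), mul(Z, add(SSSZ, Z)))), mul(mul(Z, SZ), mul(SZ, SZ)))))))
  step 19: S(S(S(S(S(add(add(add(SZ, Z), mul(Z, add(SSSZ, Z))), mul(mul(Z, SZ), mul(SZ, SZ))))))))
  step 20: S(S(S(S(S(add(add(S(add(Z, Z)), mul(Z, add(SSSZ, Z))), mul(mul(Z, SZ), mul(SZ, SZ))))))))
  step 21: S(S(S(S(S(add(S(add(add(Z, Z), mul(Z, add(SSSZ, Z)))), mul(mul(Z, SZ), mul(SZ, SZ))))))))
  step 22: S(S(S(S(S(S(add(add(add(Z, Z), mul(Z, add(SSSZ, Z))), mul(mul(Z, SZ), mul(SZ, SZ)))))))))
  step 23: S(S(S(S(S(S(add(add(Z, mul(Z, add(SSSZ, Z))), mul(mul(Z, SZ), mul(SZ, SZ)))))))))
  step 24: S(S(S(S(S(S(add(mul(Z, add(SSSZ, Z)), mul(mul(Z, SZ), mul(SZ, SZ)))))))))
  step 25: S(S(S(S(S(S(add(Z, mul(mul(Z, SZ), mul(SZ, SZ)))))))))
  step 26: S(S(S(S(S(S(mul(mul(Z, SZ), mul(SZ, SZ))))))))
  step 27: S(S(S(S(S(S(mul(Z, mul(SZ, SZ))))))))
  step 28: S^6(Z)

Answer: normal form = S^6(Z)  (in 28 steps)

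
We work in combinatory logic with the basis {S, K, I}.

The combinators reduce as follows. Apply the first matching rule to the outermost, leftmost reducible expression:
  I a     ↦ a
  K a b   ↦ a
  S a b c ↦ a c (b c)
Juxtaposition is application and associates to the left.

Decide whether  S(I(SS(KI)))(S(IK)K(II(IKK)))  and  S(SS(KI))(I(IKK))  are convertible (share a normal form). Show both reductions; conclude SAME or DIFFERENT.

Term A:
  start: S(I(SS(KI)))(S(IK)K(II(IKK)))
  →1  S(SS(KI))(S(IK)K(II(IKK)))
  →2  S(SS(KI))(IK(II(IKK))(K(II(IKK))))
  →3  S(SS(KI))(K(II(IKK))(K(II(IKK))))
  →4  S(SS(KI))(II(IKK))
  →5  S(SS(KI))(I(IKK))
  →6  S(SS(KI))(IKK)
  →7  S(SS(KI))(KK)

Term B:
  start: S(SS(KI))(I(IKK))
  →1  S(SS(KI))(IKK)
  →2  S(SS(KI))(KK)

Answer: SAME — A ⇓ S(SS(KI))(KK), B ⇓ S(SS(KI))(KK)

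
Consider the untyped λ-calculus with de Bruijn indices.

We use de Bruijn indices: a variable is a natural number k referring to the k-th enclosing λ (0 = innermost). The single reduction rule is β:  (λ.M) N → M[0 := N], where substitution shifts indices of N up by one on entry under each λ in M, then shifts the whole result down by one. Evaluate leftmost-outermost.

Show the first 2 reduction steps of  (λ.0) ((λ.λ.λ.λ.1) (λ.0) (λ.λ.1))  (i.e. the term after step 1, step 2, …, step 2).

  start: (λ.0) ((λ.λ.λ.λ.1) (λ.0) (λ.λ.1))
  →1  (λ.λ.λ.λ.1) (λ.0) (λ.λ.1)
  →2  (λ.λ.λ.1) (λ.λ.1)

Answer: after 2 steps: (λ.λ.λ.1) (λ.λ.1)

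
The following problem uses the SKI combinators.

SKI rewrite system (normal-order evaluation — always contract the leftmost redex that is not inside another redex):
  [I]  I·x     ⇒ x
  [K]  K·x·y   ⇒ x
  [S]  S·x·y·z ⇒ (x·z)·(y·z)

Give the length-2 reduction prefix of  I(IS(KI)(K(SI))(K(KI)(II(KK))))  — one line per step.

Answer: after 2 steps: S(KI)(K(SI))(K(KI)(II(KK)))

Derivation:
  start: I(IS(KI)(K(SI))(K(KI)(II(KK))))
  [1] IS(KI)(K(SI))(K(KI)(II(KK)))
  [2] S(KI)(K(SI))(K(KI)(II(KK)))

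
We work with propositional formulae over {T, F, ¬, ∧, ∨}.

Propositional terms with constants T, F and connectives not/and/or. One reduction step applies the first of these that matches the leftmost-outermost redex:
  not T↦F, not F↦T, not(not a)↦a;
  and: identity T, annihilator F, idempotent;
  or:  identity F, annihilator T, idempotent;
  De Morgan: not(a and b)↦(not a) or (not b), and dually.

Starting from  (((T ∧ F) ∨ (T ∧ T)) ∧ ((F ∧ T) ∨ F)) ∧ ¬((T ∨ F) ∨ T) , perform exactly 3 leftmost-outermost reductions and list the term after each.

Answer: after 3 steps: (T ∧ ((F ∧ T) ∨ F)) ∧ ¬((T ∨ F) ∨ T)

Derivation:
  start: (((T ∧ F) ∨ (T ∧ T)) ∧ ((F ∧ T) ∨ F)) ∧ ¬((T ∨ F) ∨ T)
  step 1: ((F ∨ (T ∧ T)) ∧ ((F ∧ T) ∨ F)) ∧ ¬((T ∨ F) ∨ T)
  step 2: ((T ∧ T) ∧ ((F ∧ T) ∨ F)) ∧ ¬((T ∨ F) ∨ T)
  step 3: (T ∧ ((F ∧ T) ∨ F)) ∧ ¬((T ∨ F) ∨ T)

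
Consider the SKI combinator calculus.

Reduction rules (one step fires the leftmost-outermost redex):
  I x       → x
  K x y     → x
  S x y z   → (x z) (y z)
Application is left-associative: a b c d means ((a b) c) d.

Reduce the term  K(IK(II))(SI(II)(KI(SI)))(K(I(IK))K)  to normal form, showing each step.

Answer: normal form = I  (in 4 steps)

Reduction:
  start: K(IK(II))(SI(II)(KI(SI)))(K(I(IK))K)
  [1] IK(II)(K(I(IK))K)
  [2] K(II)(K(I(IK))K)
  [3] II
  [4] I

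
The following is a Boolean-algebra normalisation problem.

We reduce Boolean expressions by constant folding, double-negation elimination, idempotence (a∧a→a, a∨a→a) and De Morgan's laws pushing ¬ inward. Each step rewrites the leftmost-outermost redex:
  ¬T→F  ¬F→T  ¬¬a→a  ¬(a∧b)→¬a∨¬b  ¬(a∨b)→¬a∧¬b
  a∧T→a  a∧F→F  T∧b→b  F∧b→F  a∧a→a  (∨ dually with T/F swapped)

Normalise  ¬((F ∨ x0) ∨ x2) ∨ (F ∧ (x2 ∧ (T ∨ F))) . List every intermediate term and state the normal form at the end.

Answer: normal form = ¬x0 ∧ ¬x2  (in 6 steps)

Derivation:
  start: ¬((F ∨ x0) ∨ x2) ∨ (F ∧ (x2 ∧ (T ∨ F)))
  →1  (¬(F ∨ x0) ∧ ¬x2) ∨ (F ∧ (x2 ∧ (T ∨ F)))
  →2  ((¬F ∧ ¬x0) ∧ ¬x2) ∨ (F ∧ (x2 ∧ (T ∨ F)))
  →3  ((T ∧ ¬x0) ∧ ¬x2) ∨ (F ∧ (x2 ∧ (T ∨ F)))
  →4  (¬x0 ∧ ¬x2) ∨ (F ∧ (x2 ∧ (T ∨ F)))
  →5  (¬x0 ∧ ¬x2) ∨ F
  →6  ¬x0 ∧ ¬x2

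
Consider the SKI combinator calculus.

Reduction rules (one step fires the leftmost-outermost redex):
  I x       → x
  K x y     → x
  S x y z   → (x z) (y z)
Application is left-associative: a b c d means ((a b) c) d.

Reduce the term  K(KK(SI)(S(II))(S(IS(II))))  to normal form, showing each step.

Answer: normal form = K(SI)  (in 3 steps)

Reduction:
  start: K(KK(SI)(S(II))(S(IS(II))))
  [1] K(K(S(II))(S(IS(II))))
  [2] K(S(II))
  [3] K(SI)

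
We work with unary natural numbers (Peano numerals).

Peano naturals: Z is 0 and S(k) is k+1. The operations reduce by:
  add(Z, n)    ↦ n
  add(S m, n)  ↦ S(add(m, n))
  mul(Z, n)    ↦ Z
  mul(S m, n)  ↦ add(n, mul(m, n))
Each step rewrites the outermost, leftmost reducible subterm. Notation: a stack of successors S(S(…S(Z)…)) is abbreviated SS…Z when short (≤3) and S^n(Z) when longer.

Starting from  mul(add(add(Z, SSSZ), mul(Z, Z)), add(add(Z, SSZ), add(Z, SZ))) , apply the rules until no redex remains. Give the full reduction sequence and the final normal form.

  start: mul(add(add(Z, SSSZ), mul(Z, Z)), add(add(Z, SSZ), add(Z, SZ)))
  step 1: mul(add(SSSZ, mul(Z, Z)), add(add(Z, SSZ), add(Z, SZ)))
  step 2: mul(S(add(SSZ, mul(Z, Z))), add(add(Z, SSZ), add(Z, SZ)))
  step 3: add(add(add(Z, SSZ), add(Z, SZ)), mul(add(SSZ, mul(Z, Z)), add(add(Z, SSZ), add(Z, SZ))))
  step 4: add(add(SSZ, add(Z, SZ)), mul(add(SSZ, mul(Z, Z)), add(add(Z, SSZ), add(Z, SZ))))
  step 5: add(S(add(SZ, add(Z, SZ))), mul(add(SSZ, mul(Z, Z)), add(add(Z, SSZ), add(Z, SZ))))
  step 6: S(add(add(SZ, add(Z, SZ)), mul(add(SSZ, mul(Z, Z)), add(add(Z, SSZ), add(Z, SZ)))))
  step 7: S(add(S(add(Z, add(Z, SZ))), mul(add(SSZ, mul(Z, Z)), add(add(Z, SSZ), add(Z, SZ)))))
  step 8: S(S(add(add(Z, add(Z, SZ)), mul(add(SSZ, mul(Z, Z)), add(add(Z, SSZ), add(Z, SZ))))))
  step 9: S(S(add(add(Z, SZ), mul(add(SSZ, mul(Z, Z)), add(add(Z, SSZ), add(Z, SZ))))))
  step 10: S(S(add(SZ, mul(add(SSZ, mul(Z, Z)), add(add(Z, SSZ), add(Z, SZ))))))
  step 11: S(S(S(add(Z, mul(add(SSZ, mul(Z, Z)), add(add(Z, SSZ), add(Z, SZ)))))))
  step 12: S(S(S(mul(add(SSZ, mul(Z, Z)), add(add(Z, SSZ), add(Z, SZ))))))
  step 13: S(S(S(mul(S(add(SZ, mul(Z, Z))), add(add(Z, SSZ), add(Z, SZ))))))
  step 14: S(S(S(add(add(add(Z, SSZ), add(Z, SZ)), mul(add(SZ, mul(Z, Z)), add(add(Z, SSZ), add(Z, SZ)))))))
  step 15: S(S(S(add(add(SSZ, add(Z, SZ)), mul(add(SZ, mul(Z, Z)), add(add(Z, SSZ), add(Z, SZ)))))))
  step 16: S(S(S(add(S(add(SZ, add(Z, SZ))), mul(add(SZ, mul(Z, Z)), add(add(Z, SSZ), add(Z, SZ)))))))
  step 17: S(S(S(S(add(add(SZ, add(Z, SZ)), mul(add(SZ, mul(Z, Z)), add(add(Z, SSZ), add(Z, SZ))))))))
  step 18: S(S(S(S(add(S(add(Z, add(Z, SZ))), mul(add(SZ, mul(Z, Z)), add(add(Z, SSZ), add(Z, SZ))))))))
  step 19: S(S(S(S(S(add(add(Z, add(Z, SZ)), mul(add(SZ, mul(Z, Z)), add(add(Z, SSZ), add(Z, SZ)))))))))
  step 20: S(S(S(S(S(add(add(Z, SZ), mul(add(SZ, mul(Z, Z)), add(add(Z, SSZ), add(Z, SZ)))))))))
  step 21: S(S(S(S(S(add(SZ, mul(add(SZ, mul(Z, Z)), add(add(Z, SSZ), add(Z, SZ)))))))))
  step 22: S(S(S(S(S(S(add(Z, mul(add(SZ, mul(Z, Z)), add(add(Z, SSZ), add(Z, SZ))))))))))
  step 23: S(S(S(S(S(S(mul(add(SZ, mul(Z, Z)), add(add(Z, SSZ), add(Z, SZ)))))))))
  step 24: S(S(S(S(S(S(mul(S(add(Z, mul(Z, Z))), add(add(Z, SSZ), add(Z, SZ)))))))))
  step 25: S(S(S(S(S(S(add(add(add(Z, SSZ), add(Z, SZ)), mul(add(Z, mul(Z, Z)), add(add(Z, SSZ), add(Z, SZ))))))))))
  step 26: S(S(S(S(S(S(add(add(SSZ, add(Z, SZ)), mul(add(Z, mul(Z, Z)), add(add(Z, SSZ), add(Z, SZ))))))))))
  step 27: S(S(S(S(S(S(add(S(add(SZ, add(Z, SZ))), mul(add(Z, mul(Z, Z)), add(add(Z, SSZ), add(Z, SZ))))))))))
  step 28: S(S(S(S(S(S(S(add(add(SZ, add(Z, SZ)), mul(add(Z, mul(Z, Z)), add(add(Z, SSZ), add(Z, SZ)))))))))))
  step 29: S(S(S(S(S(S(S(add(S(add(Z, add(Z, SZ))), mul(add(Z, mul(Z, Z)), add(add(Z, SSZ), add(Z, SZ)))))))))))
  step 30: S(S(S(S(S(S(S(S(add(add(Z, add(Z, SZ)), mul(add(Z, mul(Z, Z)), add(add(Z, SSZ), add(Z, SZ))))))))))))
  step 31: S(S(S(S(S(S(S(S(add(add(Z, SZ), mul(add(Z, mul(Z, Z)), add(add(Z, SSZ), add(Z, SZ))))))))))))
  step 32: S(S(S(S(S(S(S(S(add(SZ, mul(add(Z, mul(Z, Z)), add(add(Z, SSZ), add(Z, SZ))))))))))))
  step 33: S(S(S(S(S(S(S(S(S(add(Z, mul(add(Z, mul(Z, Z)), add(add(Z, SSZ), add(Z, SZ)))))))))))))
  step 34: S(S(S(S(S(S(S(S(S(mul(add(Z, mul(Z, Z)), add(add(Z, SSZ), add(Z, SZ))))))))))))
  step 35: S(S(S(S(S(S(S(S(S(mul(mul(Z, Z), add(add(Z, SSZ), add(Z, SZ))))))))))))
  step 36: S(S(S(S(S(S(S(S(S(mul(Z, add(add(Z, SSZ), add(Z, SZ))))))))))))
  step 37: S^9(Z)

Answer: normal form = S^9(Z)  (in 37 steps)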